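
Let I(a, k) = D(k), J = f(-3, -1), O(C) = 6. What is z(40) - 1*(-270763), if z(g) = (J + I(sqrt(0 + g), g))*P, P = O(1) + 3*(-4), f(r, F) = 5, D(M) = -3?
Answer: 270751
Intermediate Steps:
J = 5
I(a, k) = -3
P = -6 (P = 6 + 3*(-4) = 6 - 12 = -6)
z(g) = -12 (z(g) = (5 - 3)*(-6) = 2*(-6) = -12)
z(40) - 1*(-270763) = -12 - 1*(-270763) = -12 + 270763 = 270751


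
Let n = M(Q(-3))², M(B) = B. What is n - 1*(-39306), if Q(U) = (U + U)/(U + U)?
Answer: 39307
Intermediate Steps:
Q(U) = 1 (Q(U) = (2*U)/((2*U)) = (2*U)*(1/(2*U)) = 1)
n = 1 (n = 1² = 1)
n - 1*(-39306) = 1 - 1*(-39306) = 1 + 39306 = 39307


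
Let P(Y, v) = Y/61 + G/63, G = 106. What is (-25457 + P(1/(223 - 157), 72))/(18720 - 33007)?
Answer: 2152145249/1207908702 ≈ 1.7817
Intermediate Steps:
P(Y, v) = 106/63 + Y/61 (P(Y, v) = Y/61 + 106/63 = 106/63 + Y/61)
(-25457 + P(1/(223 - 157), 72))/(18720 - 33007) = (-25457 + (106/63 + 1/(61*(223 - 157))))/(18720 - 33007) = (-25457 + (106/63 + (1/61)/66))/(-14287) = (-25457 + (106/63 + (1/61)*(1/66)))*(-1/14287) = (-25457 + (106/63 + 1/4026))*(-1/14287) = (-25457 + 142273/84546)*(-1/14287) = -2152145249/84546*(-1/14287) = 2152145249/1207908702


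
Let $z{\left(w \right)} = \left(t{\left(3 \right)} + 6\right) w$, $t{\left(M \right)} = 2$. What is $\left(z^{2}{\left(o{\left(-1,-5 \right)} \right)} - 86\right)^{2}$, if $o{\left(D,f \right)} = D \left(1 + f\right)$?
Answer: $879844$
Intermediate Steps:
$z{\left(w \right)} = 8 w$ ($z{\left(w \right)} = \left(2 + 6\right) w = 8 w$)
$\left(z^{2}{\left(o{\left(-1,-5 \right)} \right)} - 86\right)^{2} = \left(\left(8 \left(- (1 - 5)\right)\right)^{2} - 86\right)^{2} = \left(\left(8 \left(\left(-1\right) \left(-4\right)\right)\right)^{2} - 86\right)^{2} = \left(\left(8 \cdot 4\right)^{2} - 86\right)^{2} = \left(32^{2} - 86\right)^{2} = \left(1024 - 86\right)^{2} = 938^{2} = 879844$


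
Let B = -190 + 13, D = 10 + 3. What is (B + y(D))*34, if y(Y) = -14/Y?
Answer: -78710/13 ≈ -6054.6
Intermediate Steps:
D = 13
B = -177
(B + y(D))*34 = (-177 - 14/13)*34 = -2315/13*34 = -78710/13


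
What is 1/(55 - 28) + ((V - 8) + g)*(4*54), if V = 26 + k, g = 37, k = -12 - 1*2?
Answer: 239113/27 ≈ 8856.0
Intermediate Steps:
k = -14 (k = -12 - 2 = -14)
V = 12 (V = 26 - 14 = 12)
1/(55 - 28) + ((V - 8) + g)*(4*54) = 1/(55 - 28) + ((12 - 8) + 37)*(4*54) = 1/27 + (4 + 37)*216 = 1/27 + 41*216 = 1/27 + 8856 = 239113/27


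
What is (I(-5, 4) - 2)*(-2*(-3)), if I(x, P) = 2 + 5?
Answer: 30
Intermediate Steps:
I(x, P) = 7
(I(-5, 4) - 2)*(-2*(-3)) = (7 - 2)*(-2*(-3)) = 5*6 = 30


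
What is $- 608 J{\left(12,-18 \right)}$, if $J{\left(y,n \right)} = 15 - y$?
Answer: $-1824$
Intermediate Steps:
$- 608 J{\left(12,-18 \right)} = - 608 \left(15 - 12\right) = \left(-608\right) 3 = -1824$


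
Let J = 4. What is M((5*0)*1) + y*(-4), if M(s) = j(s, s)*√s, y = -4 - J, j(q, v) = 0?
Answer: 32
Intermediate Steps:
y = -8 (y = -4 - 1*4 = -4 - 4 = -8)
M(s) = 0 (M(s) = 0*√s = 0)
M((5*0)*1) + y*(-4) = 0 - 8*(-4) = 0 + 32 = 32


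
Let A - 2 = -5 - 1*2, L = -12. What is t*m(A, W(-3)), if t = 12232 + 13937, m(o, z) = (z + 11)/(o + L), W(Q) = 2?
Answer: -340197/17 ≈ -20012.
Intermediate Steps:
A = -5 (A = 2 + (-5 - 1*2) = 2 + (-5 - 2) = 2 - 7 = -5)
m(o, z) = (11 + z)/(-12 + o) (m(o, z) = (z + 11)/(o - 12) = (11 + z)/(-12 + o))
t = 26169
t*m(A, W(-3)) = 26169*((11 + 2)/(-12 - 5)) = 26169*(13/(-17)) = 26169*(-1/17*13) = 26169*(-13/17) = -340197/17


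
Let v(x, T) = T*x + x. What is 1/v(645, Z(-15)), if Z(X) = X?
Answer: -1/9030 ≈ -0.00011074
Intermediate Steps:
v(x, T) = x + T*x
1/v(645, Z(-15)) = 1/(645*(1 - 15)) = 1/(645*(-14)) = 1/(-9030) = -1/9030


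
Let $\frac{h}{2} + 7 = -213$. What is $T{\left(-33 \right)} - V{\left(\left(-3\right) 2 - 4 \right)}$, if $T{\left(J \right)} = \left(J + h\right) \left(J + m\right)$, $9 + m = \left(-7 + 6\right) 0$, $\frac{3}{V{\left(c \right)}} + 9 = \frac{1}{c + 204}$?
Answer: $\frac{34666752}{1745} \approx 19866.0$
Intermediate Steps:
$V{\left(c \right)} = \frac{3}{-9 + \frac{1}{204 + c}}$ ($V{\left(c \right)} = \frac{3}{-9 + \frac{1}{c + 204}} = \frac{3}{-9 + \frac{1}{204 + c}}$)
$m = -9$ ($m = -9 + \left(-7 + 6\right) 0 = -9 - 0 = -9 + 0 = -9$)
$h = -440$ ($h = -14 + 2 \left(-213\right) = -14 - 426 = -440$)
$T{\left(J \right)} = \left(-440 + J\right) \left(-9 + J\right)$ ($T{\left(J \right)} = \left(J - 440\right) \left(J - 9\right) = \left(-440 + J\right) \left(-9 + J\right)$)
$T{\left(-33 \right)} - V{\left(\left(-3\right) 2 - 4 \right)} = \left(3960 + \left(-33\right)^{2} - -14817\right) - \frac{3 \left(-204 - \left(\left(-3\right) 2 - 4\right)\right)}{1835 + 9 \left(\left(-3\right) 2 - 4\right)} = \left(3960 + 1089 + 14817\right) - \frac{3 \left(-204 - \left(-6 - 4\right)\right)}{1835 + 9 \left(-6 - 4\right)} = 19866 - \frac{3 \left(-204 - -10\right)}{1835 + 9 \left(-10\right)} = 19866 - \frac{3 \left(-204 + 10\right)}{1835 - 90} = 19866 - 3 \cdot \frac{1}{1745} \left(-194\right) = 19866 - - \frac{582}{1745} = 19866 + \frac{582}{1745} = \frac{34666752}{1745}$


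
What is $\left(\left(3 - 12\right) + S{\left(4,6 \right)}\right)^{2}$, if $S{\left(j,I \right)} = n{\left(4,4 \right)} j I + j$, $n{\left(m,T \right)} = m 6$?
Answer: $326041$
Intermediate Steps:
$n{\left(m,T \right)} = 6 m$
$S{\left(j,I \right)} = j + 24 I j$ ($S{\left(j,I \right)} = 6 \cdot 4 j I + j = 24 j I + j = 24 I j + j = j + 24 I j$)
$\left(\left(3 - 12\right) + S{\left(4,6 \right)}\right)^{2} = \left(\left(3 - 12\right) + 4 \left(1 + 24 \cdot 6\right)\right)^{2} = \left(\left(3 - 12\right) + 4 \left(1 + 144\right)\right)^{2} = \left(-9 + 4 \cdot 145\right)^{2} = \left(-9 + 580\right)^{2} = 571^{2} = 326041$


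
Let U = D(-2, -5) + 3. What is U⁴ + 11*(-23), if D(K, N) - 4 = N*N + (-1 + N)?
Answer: 456723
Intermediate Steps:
D(K, N) = 3 + N + N² (D(K, N) = 4 + (N*N + (-1 + N)) = 4 + (N² + (-1 + N)) = 4 + (-1 + N + N²) = 3 + N + N²)
U = 26 (U = (3 - 5 + (-5)²) + 3 = (3 - 5 + 25) + 3 = 23 + 3 = 26)
U⁴ + 11*(-23) = 26⁴ + 11*(-23) = 456976 - 253 = 456723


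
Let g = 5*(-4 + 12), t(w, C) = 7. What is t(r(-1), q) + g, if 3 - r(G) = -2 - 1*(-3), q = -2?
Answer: 47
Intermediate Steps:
r(G) = 2 (r(G) = 3 - (-2 - 1*(-3)) = 3 - (-2 + 3) = 3 - 1*1 = 3 - 1 = 2)
g = 40 (g = 5*8 = 40)
t(r(-1), q) + g = 7 + 40 = 47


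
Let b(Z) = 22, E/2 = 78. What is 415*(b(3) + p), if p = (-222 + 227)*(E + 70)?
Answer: 478080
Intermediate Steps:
E = 156 (E = 2*78 = 156)
p = 1130 (p = (-222 + 227)*(156 + 70) = 5*226 = 1130)
415*(b(3) + p) = 415*(22 + 1130) = 415*1152 = 478080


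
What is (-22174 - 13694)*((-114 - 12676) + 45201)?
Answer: -1162517748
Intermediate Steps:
(-22174 - 13694)*((-114 - 12676) + 45201) = -35868*(-12790 + 45201) = -35868*32411 = -1162517748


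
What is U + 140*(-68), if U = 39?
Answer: -9481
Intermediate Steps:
U + 140*(-68) = 39 + 140*(-68) = 39 - 9520 = -9481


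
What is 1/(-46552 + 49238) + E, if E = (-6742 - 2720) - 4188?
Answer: -36663899/2686 ≈ -13650.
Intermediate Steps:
E = -13650 (E = -9462 - 4188 = -13650)
1/(-46552 + 49238) + E = 1/(-46552 + 49238) - 13650 = 1/2686 - 13650 = -36663899/2686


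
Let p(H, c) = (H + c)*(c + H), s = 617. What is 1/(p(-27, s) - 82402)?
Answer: 1/265698 ≈ 3.7637e-6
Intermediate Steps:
p(H, c) = (H + c)² (p(H, c) = (H + c)*(H + c) = (H + c)²)
1/(p(-27, s) - 82402) = 1/((-27 + 617)² - 82402) = 1/(590² - 82402) = 1/(348100 - 82402) = 1/265698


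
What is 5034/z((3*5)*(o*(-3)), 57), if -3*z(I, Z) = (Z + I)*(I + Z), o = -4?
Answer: -1678/6241 ≈ -0.26887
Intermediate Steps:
z(I, Z) = -(I + Z)²/3 (z(I, Z) = -(Z + I)*(I + Z)/3 = -(I + Z)*(I + Z)/3 = -(I + Z)²/3)
5034/z((3*5)*(o*(-3)), 57) = 5034/((-((3*5)*(-4*(-3)) + 57)²/3)) = 5034/((-(15*12 + 57)²/3)) = 5034/((-(180 + 57)²/3)) = 5034/((-⅓*237²)) = 5034/((-⅓*56169)) = 5034/(-18723) = 5034*(-1/18723) = -1678/6241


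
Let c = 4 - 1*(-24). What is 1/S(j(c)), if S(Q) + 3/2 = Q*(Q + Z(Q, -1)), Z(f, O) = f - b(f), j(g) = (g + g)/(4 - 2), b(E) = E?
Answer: 2/1565 ≈ 0.0012780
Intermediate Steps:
c = 28 (c = 4 + 24 = 28)
j(g) = g (j(g) = (2*g)/2 = (2*g)*(½) = g)
Z(f, O) = 0 (Z(f, O) = f - f = 0)
S(Q) = -3/2 + Q² (S(Q) = -3/2 + Q*(Q + 0) = -3/2 + Q*Q = -3/2 + Q²)
1/S(j(c)) = 1/(-3/2 + 28²) = 1/(-3/2 + 784) = 1/(1565/2) = 2/1565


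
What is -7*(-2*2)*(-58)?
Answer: -1624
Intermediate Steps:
-7*(-2*2)*(-58) = -(-28)*(-58) = -7*(-4)*(-58) = 28*(-58) = -1624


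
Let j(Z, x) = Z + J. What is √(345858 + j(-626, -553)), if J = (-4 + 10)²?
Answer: 2*√86317 ≈ 587.59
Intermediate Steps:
J = 36 (J = 6² = 36)
j(Z, x) = 36 + Z (j(Z, x) = Z + 36 = 36 + Z)
√(345858 + j(-626, -553)) = √(345858 + (36 - 626)) = √(345858 - 590) = √345268 = 2*√86317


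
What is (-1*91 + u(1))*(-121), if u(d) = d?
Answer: 10890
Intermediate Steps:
(-1*91 + u(1))*(-121) = (-1*91 + 1)*(-121) = (-91 + 1)*(-121) = -90*(-121) = 10890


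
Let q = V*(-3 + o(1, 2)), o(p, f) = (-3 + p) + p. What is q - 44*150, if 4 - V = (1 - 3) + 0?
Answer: -6624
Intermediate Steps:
V = 6 (V = 4 - ((1 - 3) + 0) = 4 - (-2 + 0) = 4 - 1*(-2) = 4 + 2 = 6)
o(p, f) = -3 + 2*p
q = -24 (q = 6*(-3 + (-3 + 2*1)) = 6*(-3 + (-3 + 2)) = 6*(-3 - 1) = 6*(-4) = -24)
q - 44*150 = -24 - 44*150 = -24 - 6600 = -6624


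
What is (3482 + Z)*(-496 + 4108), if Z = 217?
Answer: 13360788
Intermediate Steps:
(3482 + Z)*(-496 + 4108) = (3482 + 217)*(-496 + 4108) = 3699*3612 = 13360788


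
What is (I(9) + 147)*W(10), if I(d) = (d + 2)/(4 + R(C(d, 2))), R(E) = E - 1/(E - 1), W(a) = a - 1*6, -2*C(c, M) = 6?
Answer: 3116/5 ≈ 623.20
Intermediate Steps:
C(c, M) = -3 (C(c, M) = -½*6 = -3)
W(a) = -6 + a (W(a) = a - 6 = -6 + a)
R(E) = E - 1/(-1 + E)
I(d) = 8/5 + 4*d/5 (I(d) = (d + 2)/(4 + (-1 + (-3)² - 1*(-3))/(-1 - 3)) = (2 + d)/(4 + (-1 + 9 + 3)/(-4)) = (2 + d)/(4 - ¼*11) = (2 + d)/(4 - 11/4) = (2 + d)/(5/4) = (2 + d)*(⅘) = 8/5 + 4*d/5)
(I(9) + 147)*W(10) = ((8/5 + (⅘)*9) + 147)*(-6 + 10) = ((8/5 + 36/5) + 147)*4 = (44/5 + 147)*4 = (779/5)*4 = 3116/5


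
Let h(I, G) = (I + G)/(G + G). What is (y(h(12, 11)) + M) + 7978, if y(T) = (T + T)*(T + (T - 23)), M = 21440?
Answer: 3554288/121 ≈ 29374.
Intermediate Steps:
h(I, G) = (G + I)/(2*G) (h(I, G) = (G + I)/((2*G)) = (G + I)*(1/(2*G)) = (G + I)/(2*G))
y(T) = 2*T*(-23 + 2*T) (y(T) = (2*T)*(T + (-23 + T)) = (2*T)*(-23 + 2*T) = 2*T*(-23 + 2*T))
(y(h(12, 11)) + M) + 7978 = (2*((1/2)*(11 + 12)/11)*(-23 + 2*((1/2)*(11 + 12)/11)) + 21440) + 7978 = (2*((1/2)*(1/11)*23)*(-23 + 2*((1/2)*(1/11)*23)) + 21440) + 7978 = (2*(23/22)*(-23 + 2*(23/22)) + 21440) + 7978 = (2*(23/22)*(-23 + 23/11) + 21440) + 7978 = (2*(23/22)*(-230/11) + 21440) + 7978 = (-5290/121 + 21440) + 7978 = 2588950/121 + 7978 = 3554288/121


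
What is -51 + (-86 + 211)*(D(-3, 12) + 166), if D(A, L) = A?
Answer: 20324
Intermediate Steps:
-51 + (-86 + 211)*(D(-3, 12) + 166) = -51 + (-86 + 211)*(-3 + 166) = -51 + 125*163 = -51 + 20375 = 20324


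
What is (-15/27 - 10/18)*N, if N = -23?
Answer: 230/9 ≈ 25.556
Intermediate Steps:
(-15/27 - 10/18)*N = (-15/27 - 10/18)*(-23) = (-15*1/27 - 10*1/18)*(-23) = (-5/9 - 5/9)*(-23) = -10/9*(-23) = 230/9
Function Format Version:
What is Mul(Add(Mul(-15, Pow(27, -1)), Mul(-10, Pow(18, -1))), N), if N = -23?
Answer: Rational(230, 9) ≈ 25.556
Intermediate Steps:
Mul(Add(Mul(-15, Pow(27, -1)), Mul(-10, Pow(18, -1))), N) = Mul(Add(Mul(-15, Pow(27, -1)), Mul(-10, Pow(18, -1))), -23) = Mul(Add(Mul(-15, Rational(1, 27)), Mul(-10, Rational(1, 18))), -23) = Mul(Add(Rational(-5, 9), Rational(-5, 9)), -23) = Mul(Rational(-10, 9), -23) = Rational(230, 9)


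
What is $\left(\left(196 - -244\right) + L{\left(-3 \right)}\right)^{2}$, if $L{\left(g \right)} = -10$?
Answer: $184900$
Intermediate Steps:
$\left(\left(196 - -244\right) + L{\left(-3 \right)}\right)^{2} = \left(\left(196 - -244\right) - 10\right)^{2} = \left(\left(196 + 244\right) - 10\right)^{2} = \left(440 - 10\right)^{2} = 430^{2} = 184900$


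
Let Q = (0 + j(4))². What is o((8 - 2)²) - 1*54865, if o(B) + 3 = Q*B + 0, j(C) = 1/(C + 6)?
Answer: -1371691/25 ≈ -54868.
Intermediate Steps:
j(C) = 1/(6 + C)
Q = 1/100 (Q = (0 + 1/(6 + 4))² = (0 + 1/10)² = (0 + ⅒)² = (⅒)² = 1/100 ≈ 0.010000)
o(B) = -3 + B/100 (o(B) = -3 + (B/100 + 0) = -3 + B/100)
o((8 - 2)²) - 1*54865 = (-3 + (8 - 2)²/100) - 1*54865 = (-3 + (1/100)*6²) - 54865 = (-3 + (1/100)*36) - 54865 = (-3 + 9/25) - 54865 = -66/25 - 54865 = -1371691/25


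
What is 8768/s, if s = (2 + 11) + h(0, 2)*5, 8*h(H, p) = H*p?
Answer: 8768/13 ≈ 674.46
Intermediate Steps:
h(H, p) = H*p/8 (h(H, p) = (H*p)/8 = H*p/8)
s = 13 (s = (2 + 11) + ((⅛)*0*2)*5 = 13 + 0*5 = 13 + 0 = 13)
8768/s = 8768/13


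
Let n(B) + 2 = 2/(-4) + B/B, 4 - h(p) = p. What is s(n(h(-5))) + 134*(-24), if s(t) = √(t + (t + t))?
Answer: -3216 + 3*I*√2/2 ≈ -3216.0 + 2.1213*I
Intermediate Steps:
h(p) = 4 - p
n(B) = -3/2 (n(B) = -2 + (2/(-4) + B/B) = -2 + (2*(-¼) + 1) = -2 + (-½ + 1) = -2 + ½ = -3/2)
s(t) = √3*√t (s(t) = √(t + 2*t) = √(3*t) = √3*√t)
s(n(h(-5))) + 134*(-24) = √3*√(-3/2) + 134*(-24) = √3*(I*√6/2) - 3216 = 3*I*√2/2 - 3216 = -3216 + 3*I*√2/2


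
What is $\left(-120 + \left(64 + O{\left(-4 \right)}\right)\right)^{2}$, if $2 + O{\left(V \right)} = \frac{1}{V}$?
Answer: $\frac{54289}{16} \approx 3393.1$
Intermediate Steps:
$O{\left(V \right)} = -2 + \frac{1}{V}$
$\left(-120 + \left(64 + O{\left(-4 \right)}\right)\right)^{2} = \left(-120 + \left(64 - \left(2 - \frac{1}{-4}\right)\right)\right)^{2} = \left(-120 + \left(64 - \frac{9}{4}\right)\right)^{2} = \left(-120 + \frac{247}{4}\right)^{2} = \left(- \frac{233}{4}\right)^{2} = \frac{54289}{16}$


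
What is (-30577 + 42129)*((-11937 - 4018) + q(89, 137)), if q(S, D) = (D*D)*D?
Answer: 29519957696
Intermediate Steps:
q(S, D) = D³ (q(S, D) = D²*D = D³)
(-30577 + 42129)*((-11937 - 4018) + q(89, 137)) = (-30577 + 42129)*((-11937 - 4018) + 137³) = 11552*(-15955 + 2571353) = 11552*2555398 = 29519957696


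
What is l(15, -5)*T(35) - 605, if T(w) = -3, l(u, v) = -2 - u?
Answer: -554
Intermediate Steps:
l(15, -5)*T(35) - 605 = (-2 - 1*15)*(-3) - 605 = (-2 - 15)*(-3) - 605 = -17*(-3) - 605 = 51 - 605 = -554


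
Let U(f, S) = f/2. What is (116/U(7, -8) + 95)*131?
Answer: 117507/7 ≈ 16787.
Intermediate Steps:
U(f, S) = f/2 (U(f, S) = f*(1/2) = f/2)
(116/U(7, -8) + 95)*131 = (116/(((1/2)*7)) + 95)*131 = (116/(7/2) + 95)*131 = (116*(2/7) + 95)*131 = (232/7 + 95)*131 = (897/7)*131 = 117507/7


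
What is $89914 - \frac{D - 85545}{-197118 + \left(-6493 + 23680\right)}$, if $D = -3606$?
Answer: $\frac{5392742261}{59977} \approx 89914.0$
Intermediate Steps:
$89914 - \frac{D - 85545}{-197118 + \left(-6493 + 23680\right)} = 89914 - \frac{-3606 - 85545}{-197118 + \left(-6493 + 23680\right)} = 89914 - - \frac{89151}{-197118 + 17187} = 89914 - - \frac{89151}{-179931} = 89914 - \left(-89151\right) \left(- \frac{1}{179931}\right) = 89914 - \frac{29717}{59977} = \frac{5392742261}{59977}$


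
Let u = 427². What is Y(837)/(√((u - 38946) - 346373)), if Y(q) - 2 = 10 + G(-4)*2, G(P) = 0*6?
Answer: -6*I*√202990/101495 ≈ -0.026634*I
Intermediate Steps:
u = 182329
G(P) = 0
Y(q) = 12 (Y(q) = 2 + (10 + 0*2) = 2 + (10 + 0) = 2 + 10 = 12)
Y(837)/(√((u - 38946) - 346373)) = 12/(√((182329 - 38946) - 346373)) = 12/(√(143383 - 346373)) = 12/(√(-202990)) = 12/((I*√202990)) = 12*(-I*√202990/202990) = -6*I*√202990/101495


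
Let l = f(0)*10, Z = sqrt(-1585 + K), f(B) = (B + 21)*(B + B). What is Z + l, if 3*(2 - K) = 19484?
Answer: I*sqrt(72699)/3 ≈ 89.876*I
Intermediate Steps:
K = -19478/3 (K = 2 - 1/3*19484 = 2 - 19484/3 = -19478/3 ≈ -6492.7)
f(B) = 2*B*(21 + B) (f(B) = (21 + B)*(2*B) = 2*B*(21 + B))
Z = I*sqrt(72699)/3 (Z = sqrt(-1585 - 19478/3) = sqrt(-24233/3) = I*sqrt(72699)/3 ≈ 89.876*I)
l = 0 (l = (2*0*(21 + 0))*10 = (2*0*21)*10 = 0*10 = 0)
Z + l = I*sqrt(72699)/3 + 0 = I*sqrt(72699)/3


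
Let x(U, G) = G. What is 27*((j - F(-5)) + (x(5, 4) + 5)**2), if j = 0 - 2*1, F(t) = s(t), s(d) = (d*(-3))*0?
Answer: 2133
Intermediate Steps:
s(d) = 0 (s(d) = -3*d*0 = 0)
F(t) = 0
j = -2 (j = 0 - 2 = -2)
27*((j - F(-5)) + (x(5, 4) + 5)**2) = 27*((-2 - 1*0) + (4 + 5)**2) = 27*((-2 + 0) + 9**2) = 27*(-2 + 81) = 27*79 = 2133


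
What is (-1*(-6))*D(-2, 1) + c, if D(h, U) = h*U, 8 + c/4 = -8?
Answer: -76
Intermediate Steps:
c = -64 (c = -32 + 4*(-8) = -32 - 32 = -64)
D(h, U) = U*h
(-1*(-6))*D(-2, 1) + c = (-1*(-6))*(1*(-2)) - 64 = 6*(-2) - 64 = -12 - 64 = -76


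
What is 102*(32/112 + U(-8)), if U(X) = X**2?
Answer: 45900/7 ≈ 6557.1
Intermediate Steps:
102*(32/112 + U(-8)) = 102*(32/112 + (-8)**2) = 102*(32*(1/112) + 64) = 102*(2/7 + 64) = 102*(450/7) = 45900/7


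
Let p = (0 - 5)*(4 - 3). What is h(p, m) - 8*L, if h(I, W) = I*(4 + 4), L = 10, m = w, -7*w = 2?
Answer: -120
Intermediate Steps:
w = -2/7 (w = -⅐*2 = -2/7 ≈ -0.28571)
m = -2/7 ≈ -0.28571
p = -5 (p = -5*1 = -5)
h(I, W) = 8*I (h(I, W) = I*8 = 8*I)
h(p, m) - 8*L = 8*(-5) - 8*10 = -40 - 80 = -120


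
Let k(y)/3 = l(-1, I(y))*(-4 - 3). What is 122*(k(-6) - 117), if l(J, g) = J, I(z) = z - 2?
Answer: -11712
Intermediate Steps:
I(z) = -2 + z
k(y) = 21 (k(y) = 3*(-(-4 - 3)) = 3*(-1*(-7)) = 3*7 = 21)
122*(k(-6) - 117) = 122*(21 - 117) = 122*(-96) = -11712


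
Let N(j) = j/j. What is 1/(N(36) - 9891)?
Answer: -1/9890 ≈ -0.00010111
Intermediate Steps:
N(j) = 1
1/(N(36) - 9891) = 1/(1 - 9891) = 1/(-9890) = -1/9890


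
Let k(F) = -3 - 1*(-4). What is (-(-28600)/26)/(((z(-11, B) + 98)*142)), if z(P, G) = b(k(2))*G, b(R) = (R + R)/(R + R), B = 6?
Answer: 275/3692 ≈ 0.074485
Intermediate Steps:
k(F) = 1 (k(F) = -3 + 4 = 1)
b(R) = 1 (b(R) = (2*R)/((2*R)) = (2*R)*(1/(2*R)) = 1)
z(P, G) = G (z(P, G) = 1*G = G)
(-(-28600)/26)/(((z(-11, B) + 98)*142)) = (-(-28600)/26)/(((6 + 98)*142)) = (-(-28600)/26)/((104*142)) = -520*(-55/26)/14768 = 1100*(1/14768) = 275/3692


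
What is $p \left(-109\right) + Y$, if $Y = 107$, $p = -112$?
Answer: $12315$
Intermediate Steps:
$p \left(-109\right) + Y = \left(-112\right) \left(-109\right) + 107 = 12208 + 107 = 12315$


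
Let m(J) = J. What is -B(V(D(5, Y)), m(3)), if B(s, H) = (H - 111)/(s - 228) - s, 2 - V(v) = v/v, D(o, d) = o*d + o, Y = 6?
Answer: 119/227 ≈ 0.52423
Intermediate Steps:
D(o, d) = o + d*o (D(o, d) = d*o + o = o + d*o)
V(v) = 1 (V(v) = 2 - v/v = 2 - 1*1 = 2 - 1 = 1)
B(s, H) = -s + (-111 + H)/(-228 + s) (B(s, H) = (-111 + H)/(-228 + s) - s = -s + (-111 + H)/(-228 + s))
-B(V(D(5, Y)), m(3)) = -(-111 + 3 - 1*1² + 228*1)/(-228 + 1) = -(-111 + 3 - 1*1 + 228)/(-227) = -(-1)*(-111 + 3 - 1 + 228)/227 = -(-1)*119/227 = -1*(-119/227) = 119/227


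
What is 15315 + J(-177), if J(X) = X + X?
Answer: 14961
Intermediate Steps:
J(X) = 2*X
15315 + J(-177) = 15315 + 2*(-177) = 15315 - 354 = 14961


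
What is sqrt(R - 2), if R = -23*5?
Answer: 3*I*sqrt(13) ≈ 10.817*I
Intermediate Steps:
R = -115
sqrt(R - 2) = sqrt(-115 - 2) = sqrt(-117) = 3*I*sqrt(13)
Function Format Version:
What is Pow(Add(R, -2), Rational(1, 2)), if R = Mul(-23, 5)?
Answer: Mul(3, I, Pow(13, Rational(1, 2))) ≈ Mul(10.817, I)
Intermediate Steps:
R = -115
Pow(Add(R, -2), Rational(1, 2)) = Pow(Add(-115, -2), Rational(1, 2)) = Pow(-117, Rational(1, 2)) = Mul(3, I, Pow(13, Rational(1, 2)))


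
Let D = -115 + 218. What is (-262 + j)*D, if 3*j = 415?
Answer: -38213/3 ≈ -12738.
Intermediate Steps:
j = 415/3 (j = (⅓)*415 = 415/3 ≈ 138.33)
D = 103
(-262 + j)*D = (-262 + 415/3)*103 = -371/3*103 = -38213/3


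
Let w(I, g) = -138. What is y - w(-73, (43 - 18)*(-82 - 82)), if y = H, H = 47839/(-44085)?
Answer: 6035891/44085 ≈ 136.91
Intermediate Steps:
H = -47839/44085 (H = 47839*(-1/44085) = -47839/44085 ≈ -1.0852)
y = -47839/44085 ≈ -1.0852
y - w(-73, (43 - 18)*(-82 - 82)) = -47839/44085 - 1*(-138) = -47839/44085 + 138 = 6035891/44085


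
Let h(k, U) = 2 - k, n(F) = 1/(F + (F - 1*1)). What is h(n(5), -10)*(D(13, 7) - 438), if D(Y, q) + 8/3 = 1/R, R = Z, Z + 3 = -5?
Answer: -179843/216 ≈ -832.61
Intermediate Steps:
Z = -8 (Z = -3 - 5 = -8)
n(F) = 1/(-1 + 2*F) (n(F) = 1/(F + (F - 1)) = 1/(F + (-1 + F)) = 1/(-1 + 2*F))
R = -8
D(Y, q) = -67/24 (D(Y, q) = -8/3 + 1/(-8) = -8/3 - ⅛ = -67/24)
h(n(5), -10)*(D(13, 7) - 438) = (2 - 1/(-1 + 2*5))*(-67/24 - 438) = (2 - 1/(-1 + 10))*(-10579/24) = (2 - 1/9)*(-10579/24) = (2 - 1*⅑)*(-10579/24) = (2 - ⅑)*(-10579/24) = (17/9)*(-10579/24) = -179843/216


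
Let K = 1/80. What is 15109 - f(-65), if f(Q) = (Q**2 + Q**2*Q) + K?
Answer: 22840719/80 ≈ 2.8551e+5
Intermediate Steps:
K = 1/80 ≈ 0.012500
f(Q) = 1/80 + Q**2 + Q**3 (f(Q) = (Q**2 + Q**2*Q) + 1/80 = (Q**2 + Q**3) + 1/80 = 1/80 + Q**2 + Q**3)
15109 - f(-65) = 15109 - (1/80 + (-65)**2 + (-65)**3) = 15109 - (1/80 + 4225 - 274625) = 15109 - 1*(-21631999/80) = 15109 + 21631999/80 = 22840719/80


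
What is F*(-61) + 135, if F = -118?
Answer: 7333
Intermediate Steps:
F*(-61) + 135 = -118*(-61) + 135 = 7198 + 135 = 7333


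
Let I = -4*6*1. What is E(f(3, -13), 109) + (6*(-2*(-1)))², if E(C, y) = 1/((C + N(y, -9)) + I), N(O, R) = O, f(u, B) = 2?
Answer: 12529/87 ≈ 144.01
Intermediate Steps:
I = -24 (I = -24*1 = -24)
E(C, y) = 1/(-24 + C + y) (E(C, y) = 1/((C + y) - 24) = 1/(-24 + C + y))
E(f(3, -13), 109) + (6*(-2*(-1)))² = 1/(-24 + 2 + 109) + (6*(-2*(-1)))² = 1/87 + (6*2)² = 1/87 + 12² = 1/87 + 144 = 12529/87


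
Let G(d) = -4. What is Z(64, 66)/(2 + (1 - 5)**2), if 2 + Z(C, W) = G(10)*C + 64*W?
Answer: 661/3 ≈ 220.33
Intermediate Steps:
Z(C, W) = -2 - 4*C + 64*W (Z(C, W) = -2 + (-4*C + 64*W) = -2 - 4*C + 64*W)
Z(64, 66)/(2 + (1 - 5)**2) = (-2 - 4*64 + 64*66)/(2 + (1 - 5)**2) = (-2 - 256 + 4224)/(2 + (-4)**2) = 3966/(2 + 16) = 3966/18 = (1/18)*3966 = 661/3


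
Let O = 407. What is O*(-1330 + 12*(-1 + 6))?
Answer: -516890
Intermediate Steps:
O*(-1330 + 12*(-1 + 6)) = 407*(-1330 + 12*(-1 + 6)) = 407*(-1330 + 12*5) = 407*(-1330 + 60) = 407*(-1270) = -516890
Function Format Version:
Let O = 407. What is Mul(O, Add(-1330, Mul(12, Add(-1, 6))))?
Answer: -516890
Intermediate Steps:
Mul(O, Add(-1330, Mul(12, Add(-1, 6)))) = Mul(407, Add(-1330, Mul(12, Add(-1, 6)))) = Mul(407, Add(-1330, Mul(12, 5))) = Mul(407, Add(-1330, 60)) = Mul(407, -1270) = -516890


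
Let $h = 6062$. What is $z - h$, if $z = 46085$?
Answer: $40023$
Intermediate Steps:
$z - h = 46085 - 6062 = 40023$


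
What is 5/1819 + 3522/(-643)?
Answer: -6403303/1169617 ≈ -5.4747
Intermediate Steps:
5/1819 + 3522/(-643) = 5*(1/1819) + 3522*(-1/643) = 5/1819 - 3522/643 = -6403303/1169617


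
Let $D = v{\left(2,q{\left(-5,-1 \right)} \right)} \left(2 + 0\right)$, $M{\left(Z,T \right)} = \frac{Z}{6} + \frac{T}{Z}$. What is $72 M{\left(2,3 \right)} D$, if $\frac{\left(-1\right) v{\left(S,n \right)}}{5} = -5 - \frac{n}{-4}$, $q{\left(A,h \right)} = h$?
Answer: $6930$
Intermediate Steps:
$v{\left(S,n \right)} = 25 - \frac{5 n}{4}$ ($v{\left(S,n \right)} = - 5 \left(-5 - \frac{n}{-4}\right) = - 5 \left(-5 - n \left(- \frac{1}{4}\right)\right) = - 5 \left(-5 - - \frac{n}{4}\right) = - 5 \left(-5 + \frac{n}{4}\right) = 25 - \frac{5 n}{4}$)
$M{\left(Z,T \right)} = \frac{Z}{6} + \frac{T}{Z}$ ($M{\left(Z,T \right)} = Z \frac{1}{6} + \frac{T}{Z} = \frac{Z}{6} + \frac{T}{Z}$)
$D = \frac{105}{2}$ ($D = \left(25 - - \frac{5}{4}\right) \left(2 + 0\right) = \left(25 + \frac{5}{4}\right) 2 = \frac{105}{4} \cdot 2 = \frac{105}{2} \approx 52.5$)
$72 M{\left(2,3 \right)} D = 72 \left(\frac{1}{6} \cdot 2 + \frac{3}{2}\right) \frac{105}{2} = 72 \left(\frac{1}{3} + 3 \cdot \frac{1}{2}\right) \frac{105}{2} = 72 \left(\frac{1}{3} + \frac{3}{2}\right) \frac{105}{2} = 72 \cdot \frac{11}{6} \cdot \frac{105}{2} = 132 \cdot \frac{105}{2} = 6930$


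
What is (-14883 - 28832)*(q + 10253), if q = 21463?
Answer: -1386464940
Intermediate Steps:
(-14883 - 28832)*(q + 10253) = (-14883 - 28832)*(21463 + 10253) = -43715*31716 = -1386464940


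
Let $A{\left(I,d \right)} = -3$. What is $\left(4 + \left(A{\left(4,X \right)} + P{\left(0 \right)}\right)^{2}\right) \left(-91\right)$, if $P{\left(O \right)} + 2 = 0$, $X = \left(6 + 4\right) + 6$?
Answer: $-2639$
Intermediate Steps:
$X = 16$ ($X = 10 + 6 = 16$)
$P{\left(O \right)} = -2$ ($P{\left(O \right)} = -2 + 0 = -2$)
$\left(4 + \left(A{\left(4,X \right)} + P{\left(0 \right)}\right)^{2}\right) \left(-91\right) = \left(4 + \left(-3 - 2\right)^{2}\right) \left(-91\right) = \left(4 + \left(-5\right)^{2}\right) \left(-91\right) = \left(4 + 25\right) \left(-91\right) = 29 \left(-91\right) = -2639$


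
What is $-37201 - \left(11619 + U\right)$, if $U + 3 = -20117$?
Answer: $-28700$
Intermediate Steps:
$U = -20120$ ($U = -3 - 20117 = -20120$)
$-37201 - \left(11619 + U\right) = -37201 - \left(11619 - 20120\right) = -37201 - -8501 = -37201 + 8501 = -28700$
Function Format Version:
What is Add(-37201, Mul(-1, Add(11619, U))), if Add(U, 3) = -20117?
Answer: -28700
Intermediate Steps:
U = -20120 (U = Add(-3, -20117) = -20120)
Add(-37201, Mul(-1, Add(11619, U))) = Add(-37201, Mul(-1, Add(11619, -20120))) = Add(-37201, Mul(-1, -8501)) = Add(-37201, 8501) = -28700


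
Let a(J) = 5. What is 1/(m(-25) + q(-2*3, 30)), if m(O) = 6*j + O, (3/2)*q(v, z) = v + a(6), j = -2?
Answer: -3/113 ≈ -0.026549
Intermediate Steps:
q(v, z) = 10/3 + 2*v/3 (q(v, z) = 2*(v + 5)/3 = 2*(5 + v)/3 = 10/3 + 2*v/3)
m(O) = -12 + O (m(O) = 6*(-2) + O = -12 + O)
1/(m(-25) + q(-2*3, 30)) = 1/((-12 - 25) + (10/3 + 2*(-2*3)/3)) = 1/(-37 + (10/3 + (⅔)*(-6))) = 1/(-37 + (10/3 - 4)) = 1/(-37 - ⅔) = 1/(-113/3) = -3/113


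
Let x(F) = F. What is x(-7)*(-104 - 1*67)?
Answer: 1197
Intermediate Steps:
x(-7)*(-104 - 1*67) = -7*(-104 - 1*67) = -7*(-104 - 67) = -7*(-171) = 1197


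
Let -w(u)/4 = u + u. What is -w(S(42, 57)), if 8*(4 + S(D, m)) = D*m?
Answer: 2362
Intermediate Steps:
S(D, m) = -4 + D*m/8 (S(D, m) = -4 + (D*m)/8 = -4 + D*m/8)
w(u) = -8*u (w(u) = -4*(u + u) = -8*u)
-w(S(42, 57)) = -(-8)*(-4 + (1/8)*42*57) = -(-8)*(-4 + 1197/4) = -(-8)*1181/4 = -1*(-2362) = 2362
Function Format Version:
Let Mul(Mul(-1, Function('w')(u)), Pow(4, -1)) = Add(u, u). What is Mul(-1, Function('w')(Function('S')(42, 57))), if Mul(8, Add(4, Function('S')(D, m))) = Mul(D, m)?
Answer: 2362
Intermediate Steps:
Function('S')(D, m) = Add(-4, Mul(Rational(1, 8), D, m)) (Function('S')(D, m) = Add(-4, Mul(Rational(1, 8), Mul(D, m))) = Add(-4, Mul(Rational(1, 8), D, m)))
Function('w')(u) = Mul(-8, u) (Function('w')(u) = Mul(-4, Add(u, u)) = Mul(-4, Mul(2, u)) = Mul(-8, u))
Mul(-1, Function('w')(Function('S')(42, 57))) = Mul(-1, Mul(-8, Add(-4, Mul(Rational(1, 8), 42, 57)))) = Mul(-1, Mul(-8, Add(-4, Rational(1197, 4)))) = Mul(-1, Mul(-8, Rational(1181, 4))) = Mul(-1, -2362) = 2362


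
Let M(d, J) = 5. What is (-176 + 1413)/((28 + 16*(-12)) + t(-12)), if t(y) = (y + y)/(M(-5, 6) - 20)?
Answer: -6185/812 ≈ -7.6170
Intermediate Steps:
t(y) = -2*y/15 (t(y) = (y + y)/(5 - 20) = (2*y)/(-15) = (2*y)*(-1/15) = -2*y/15)
(-176 + 1413)/((28 + 16*(-12)) + t(-12)) = (-176 + 1413)/((28 + 16*(-12)) - 2/15*(-12)) = 1237/((28 - 192) + 8/5) = 1237/(-164 + 8/5) = 1237/(-812/5) = 1237*(-5/812) = -6185/812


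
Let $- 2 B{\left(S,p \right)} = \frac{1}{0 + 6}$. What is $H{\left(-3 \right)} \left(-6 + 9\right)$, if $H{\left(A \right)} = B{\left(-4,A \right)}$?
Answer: $- \frac{1}{4} \approx -0.25$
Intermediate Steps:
$B{\left(S,p \right)} = - \frac{1}{12}$ ($B{\left(S,p \right)} = - \frac{1}{2 \left(0 + 6\right)} = - \frac{1}{2 \cdot 6} = \left(- \frac{1}{2}\right) \frac{1}{6} = - \frac{1}{12}$)
$H{\left(A \right)} = - \frac{1}{12}$
$H{\left(-3 \right)} \left(-6 + 9\right) = - \frac{-6 + 9}{12} = \left(- \frac{1}{12}\right) 3 = - \frac{1}{4}$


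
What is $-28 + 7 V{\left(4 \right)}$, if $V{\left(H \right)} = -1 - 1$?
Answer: $-42$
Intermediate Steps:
$V{\left(H \right)} = -2$ ($V{\left(H \right)} = -1 - 1 = -2$)
$-28 + 7 V{\left(4 \right)} = -28 + 7 \left(-2\right) = -28 - 14 = -42$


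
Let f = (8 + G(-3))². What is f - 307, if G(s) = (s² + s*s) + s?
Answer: 222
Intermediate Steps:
G(s) = s + 2*s² (G(s) = (s² + s²) + s = 2*s² + s = s + 2*s²)
f = 529 (f = (8 - 3*(1 + 2*(-3)))² = (8 - 3*(1 - 6))² = (8 - 3*(-5))² = (8 + 15)² = 23² = 529)
f - 307 = 529 - 307 = 222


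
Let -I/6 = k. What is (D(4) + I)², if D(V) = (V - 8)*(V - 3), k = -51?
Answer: 91204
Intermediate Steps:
D(V) = (-8 + V)*(-3 + V)
I = 306 (I = -6*(-51) = 306)
(D(4) + I)² = ((24 + 4² - 11*4) + 306)² = ((24 + 16 - 44) + 306)² = (-4 + 306)² = 302² = 91204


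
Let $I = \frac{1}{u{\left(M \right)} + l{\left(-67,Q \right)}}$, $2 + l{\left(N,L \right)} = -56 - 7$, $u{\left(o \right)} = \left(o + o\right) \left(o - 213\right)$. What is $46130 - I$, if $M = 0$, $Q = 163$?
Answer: $\frac{2998451}{65} \approx 46130.0$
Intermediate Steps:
$u{\left(o \right)} = 2 o \left(-213 + o\right)$
$l{\left(N,L \right)} = -65$ ($l{\left(N,L \right)} = -2 - 63 = -65$)
$I = - \frac{1}{65}$ ($I = \frac{1}{2 \cdot 0 \left(-213 + 0\right) - 65} = \frac{1}{2 \cdot 0 \left(-213\right) - 65} = \frac{1}{0 - 65} = \frac{1}{-65} = - \frac{1}{65} \approx -0.015385$)
$46130 - I = 46130 - - \frac{1}{65} = 46130 + \frac{1}{65} = \frac{2998451}{65}$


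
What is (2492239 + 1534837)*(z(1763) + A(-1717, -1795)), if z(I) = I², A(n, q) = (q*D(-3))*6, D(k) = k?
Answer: 12646947609404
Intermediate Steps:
A(n, q) = -18*q (A(n, q) = (q*(-3))*6 = -3*q*6 = -18*q)
(2492239 + 1534837)*(z(1763) + A(-1717, -1795)) = (2492239 + 1534837)*(1763² - 18*(-1795)) = 4027076*(3108169 + 32310) = 4027076*3140479 = 12646947609404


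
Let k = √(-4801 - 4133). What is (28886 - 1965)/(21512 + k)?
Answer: 289562276/231387539 - 26921*I*√8934/462775078 ≈ 1.2514 - 0.0054985*I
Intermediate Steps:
k = I*√8934 (k = √(-8934) = I*√8934 ≈ 94.52*I)
(28886 - 1965)/(21512 + k) = (28886 - 1965)/(21512 + I*√8934) = 26921/(21512 + I*√8934)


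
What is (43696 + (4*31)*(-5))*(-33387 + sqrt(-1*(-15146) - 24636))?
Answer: -1438178412 + 43076*I*sqrt(9490) ≈ -1.4382e+9 + 4.1963e+6*I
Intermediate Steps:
(43696 + (4*31)*(-5))*(-33387 + sqrt(-1*(-15146) - 24636)) = (43696 + 124*(-5))*(-33387 + sqrt(15146 - 24636)) = (43696 - 620)*(-33387 + sqrt(-9490)) = 43076*(-33387 + I*sqrt(9490)) = -1438178412 + 43076*I*sqrt(9490)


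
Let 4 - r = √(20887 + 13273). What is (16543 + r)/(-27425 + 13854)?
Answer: -16547/13571 + 4*√2135/13571 ≈ -1.2057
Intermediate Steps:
r = 4 - 4*√2135 (r = 4 - √(20887 + 13273) = 4 - √34160 = 4 - 4*√2135 ≈ -180.82)
(16543 + r)/(-27425 + 13854) = (16543 + (4 - 4*√2135))/(-27425 + 13854) = (16547 - 4*√2135)/(-13571) = (16547 - 4*√2135)*(-1/13571) = -16547/13571 + 4*√2135/13571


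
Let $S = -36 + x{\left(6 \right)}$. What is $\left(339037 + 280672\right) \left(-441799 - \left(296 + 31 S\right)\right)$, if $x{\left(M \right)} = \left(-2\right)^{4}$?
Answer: $-273586030775$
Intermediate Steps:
$x{\left(M \right)} = 16$
$S = -20$ ($S = -36 + 16 = -20$)
$\left(339037 + 280672\right) \left(-441799 - \left(296 + 31 S\right)\right) = \left(339037 + 280672\right) \left(-441799 - -324\right) = 619709 \left(-441799 + \left(620 - 296\right)\right) = 619709 \left(-441799 + 324\right) = 619709 \left(-441475\right) = -273586030775$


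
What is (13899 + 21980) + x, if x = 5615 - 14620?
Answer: 26874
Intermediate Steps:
x = -9005
(13899 + 21980) + x = (13899 + 21980) - 9005 = 35879 - 9005 = 26874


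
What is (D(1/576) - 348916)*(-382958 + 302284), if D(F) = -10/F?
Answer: 28613131624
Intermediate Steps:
(D(1/576) - 348916)*(-382958 + 302284) = (-10/(1/576) - 348916)*(-382958 + 302284) = (-10/1/576 - 348916)*(-80674) = (-10*576 - 348916)*(-80674) = (-5760 - 348916)*(-80674) = -354676*(-80674) = 28613131624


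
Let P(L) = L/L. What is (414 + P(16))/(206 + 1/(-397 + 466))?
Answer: 5727/2843 ≈ 2.0144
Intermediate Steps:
P(L) = 1
(414 + P(16))/(206 + 1/(-397 + 466)) = (414 + 1)/(206 + 1/(-397 + 466)) = 415/(206 + 1/69) = 415/(14215/69) = 415*(69/14215) = 5727/2843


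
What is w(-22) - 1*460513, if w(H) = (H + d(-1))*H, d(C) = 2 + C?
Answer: -460051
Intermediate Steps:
w(H) = H*(1 + H) (w(H) = (H + (2 - 1))*H = (H + 1)*H = (1 + H)*H = H*(1 + H))
w(-22) - 1*460513 = -22*(1 - 22) - 1*460513 = -22*(-21) - 460513 = 462 - 460513 = -460051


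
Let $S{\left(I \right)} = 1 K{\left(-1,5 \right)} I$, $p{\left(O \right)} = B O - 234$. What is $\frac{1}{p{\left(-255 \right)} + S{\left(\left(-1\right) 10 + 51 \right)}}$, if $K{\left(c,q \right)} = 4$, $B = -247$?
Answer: $\frac{1}{62915} \approx 1.5894 \cdot 10^{-5}$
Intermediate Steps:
$p{\left(O \right)} = -234 - 247 O$ ($p{\left(O \right)} = - 247 O - 234 = -234 - 247 O$)
$S{\left(I \right)} = 4 I$ ($S{\left(I \right)} = 1 \cdot 4 I = 4 I$)
$\frac{1}{p{\left(-255 \right)} + S{\left(\left(-1\right) 10 + 51 \right)}} = \frac{1}{\left(-234 - -62985\right) + 4 \left(\left(-1\right) 10 + 51\right)} = \frac{1}{\left(-234 + 62985\right) + 4 \left(-10 + 51\right)} = \frac{1}{62751 + 4 \cdot 41} = \frac{1}{62751 + 164} = \frac{1}{62915}$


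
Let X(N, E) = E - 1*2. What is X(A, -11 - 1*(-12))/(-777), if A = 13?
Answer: 1/777 ≈ 0.0012870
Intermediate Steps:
X(N, E) = -2 + E (X(N, E) = E - 2 = -2 + E)
X(A, -11 - 1*(-12))/(-777) = (-2 + (-11 - 1*(-12)))/(-777) = (-2 + (-11 + 12))*(-1/777) = (-2 + 1)*(-1/777) = -1*(-1/777) = 1/777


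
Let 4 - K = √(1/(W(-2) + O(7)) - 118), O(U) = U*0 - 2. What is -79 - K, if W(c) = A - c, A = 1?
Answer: -83 + 3*I*√13 ≈ -83.0 + 10.817*I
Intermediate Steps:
O(U) = -2 (O(U) = 0 - 2 = -2)
W(c) = 1 - c
K = 4 - 3*I*√13 (K = 4 - √(1/((1 - 1*(-2)) - 2) - 118) = 4 - √(1/((1 + 2) - 2) - 118) = 4 - √(1/(3 - 2) - 118) = 4 - √(1/1 - 118) = 4 - √(1 - 118) = 4 - √(-117) = 4 - 3*I*√13 ≈ 4.0 - 10.817*I)
-79 - K = -79 - (4 - 3*I*√13) = -79 + (-4 + 3*I*√13) = -83 + 3*I*√13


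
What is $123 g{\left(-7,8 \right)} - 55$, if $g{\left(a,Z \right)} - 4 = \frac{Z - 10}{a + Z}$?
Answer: $191$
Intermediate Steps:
$g{\left(a,Z \right)} = 4 + \frac{-10 + Z}{Z + a}$ ($g{\left(a,Z \right)} = 4 + \frac{Z - 10}{a + Z} = 4 + \frac{-10 + Z}{Z + a}$)
$123 g{\left(-7,8 \right)} - 55 = 123 \frac{-10 + 4 \left(-7\right) + 5 \cdot 8}{8 - 7} - 55 = 123 \frac{-10 - 28 + 40}{1} - 55 = 123 \cdot 1 \cdot 2 - 55 = 123 \cdot 2 - 55 = 246 - 55 = 191$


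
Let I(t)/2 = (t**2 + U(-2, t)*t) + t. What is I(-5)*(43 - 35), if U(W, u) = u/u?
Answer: 240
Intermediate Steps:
U(W, u) = 1
I(t) = 2*t**2 + 4*t (I(t) = 2*((t**2 + 1*t) + t) = 2*((t**2 + t) + t) = 2*((t + t**2) + t) = 2*(t**2 + 2*t) = 2*t**2 + 4*t)
I(-5)*(43 - 35) = (2*(-5)*(2 - 5))*(43 - 35) = (2*(-5)*(-3))*8 = 30*8 = 240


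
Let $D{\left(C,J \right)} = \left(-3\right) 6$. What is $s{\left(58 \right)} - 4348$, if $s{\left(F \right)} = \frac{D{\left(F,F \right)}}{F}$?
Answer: $- \frac{126101}{29} \approx -4348.3$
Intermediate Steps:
$D{\left(C,J \right)} = -18$
$s{\left(F \right)} = - \frac{18}{F}$
$s{\left(58 \right)} - 4348 = - \frac{18}{58} - 4348 = \left(-18\right) \frac{1}{58} - 4348 = - \frac{9}{29} - 4348 = - \frac{126101}{29}$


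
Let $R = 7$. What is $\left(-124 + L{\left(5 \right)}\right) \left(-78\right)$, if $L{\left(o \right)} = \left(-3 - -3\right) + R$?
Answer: $9126$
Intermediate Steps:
$L{\left(o \right)} = 7$ ($L{\left(o \right)} = \left(-3 - -3\right) + 7 = \left(-3 + 3\right) + 7 = 0 + 7 = 7$)
$\left(-124 + L{\left(5 \right)}\right) \left(-78\right) = \left(-124 + 7\right) \left(-78\right) = \left(-117\right) \left(-78\right) = 9126$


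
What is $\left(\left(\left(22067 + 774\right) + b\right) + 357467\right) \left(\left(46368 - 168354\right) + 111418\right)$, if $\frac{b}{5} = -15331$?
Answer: $-3209004904$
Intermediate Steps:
$b = -76655$ ($b = 5 \left(-15331\right) = -76655$)
$\left(\left(\left(22067 + 774\right) + b\right) + 357467\right) \left(\left(46368 - 168354\right) + 111418\right) = \left(\left(\left(22067 + 774\right) - 76655\right) + 357467\right) \left(\left(46368 - 168354\right) + 111418\right) = \left(\left(22841 - 76655\right) + 357467\right) \left(\left(46368 - 168354\right) + 111418\right) = \left(-53814 + 357467\right) \left(-121986 + 111418\right) = 303653 \left(-10568\right) = -3209004904$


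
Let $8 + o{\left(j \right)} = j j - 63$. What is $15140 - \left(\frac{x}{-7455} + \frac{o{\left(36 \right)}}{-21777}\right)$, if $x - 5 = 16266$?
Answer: $\frac{117062149802}{7730835} \approx 15142.0$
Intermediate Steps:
$x = 16271$ ($x = 5 + 16266 = 16271$)
$o{\left(j \right)} = -71 + j^{2}$ ($o{\left(j \right)} = -8 + \left(j j - 63\right) = -8 + \left(j^{2} - 63\right) = -8 + \left(-63 + j^{2}\right) = -71 + j^{2}$)
$15140 - \left(\frac{x}{-7455} + \frac{o{\left(36 \right)}}{-21777}\right) = 15140 - \left(\frac{16271}{-7455} + \frac{-71 + 36^{2}}{-21777}\right) = 15140 - \left(16271 \left(- \frac{1}{7455}\right) + \left(-71 + 1296\right) \left(- \frac{1}{21777}\right)\right) = 15140 - \left(- \frac{16271}{7455} + 1225 \left(- \frac{1}{21777}\right)\right) = 15140 - \left(- \frac{16271}{7455} - \frac{175}{3111}\right) = 15140 - - \frac{17307902}{7730835} = 15140 + \frac{17307902}{7730835} = \frac{117062149802}{7730835}$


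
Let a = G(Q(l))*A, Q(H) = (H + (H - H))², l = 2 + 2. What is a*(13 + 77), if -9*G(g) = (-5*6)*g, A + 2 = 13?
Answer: 52800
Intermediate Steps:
A = 11 (A = -2 + 13 = 11)
l = 4
Q(H) = H² (Q(H) = (H + 0)² = H²)
G(g) = 10*g/3 (G(g) = -(-5*6)*g/9 = -(-10)*g/3 = 10*g/3)
a = 1760/3 (a = ((10/3)*4²)*11 = ((10/3)*16)*11 = (160/3)*11 = 1760/3 ≈ 586.67)
a*(13 + 77) = 1760*(13 + 77)/3 = (1760/3)*90 = 52800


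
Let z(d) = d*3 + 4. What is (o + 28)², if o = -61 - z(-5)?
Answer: 484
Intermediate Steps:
z(d) = 4 + 3*d (z(d) = 3*d + 4 = 4 + 3*d)
o = -50 (o = -61 - (4 + 3*(-5)) = -61 - (4 - 15) = -61 - 1*(-11) = -61 + 11 = -50)
(o + 28)² = (-50 + 28)² = (-22)² = 484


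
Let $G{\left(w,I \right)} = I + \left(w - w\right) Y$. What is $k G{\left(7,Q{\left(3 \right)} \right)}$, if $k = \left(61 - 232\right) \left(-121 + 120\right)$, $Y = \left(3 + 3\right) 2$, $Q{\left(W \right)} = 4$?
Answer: $684$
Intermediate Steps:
$Y = 12$ ($Y = 6 \cdot 2 = 12$)
$k = 171$ ($k = \left(-171\right) \left(-1\right) = 171$)
$G{\left(w,I \right)} = I$ ($G{\left(w,I \right)} = I + \left(w - w\right) 12 = I + 0 \cdot 12 = I + 0 = I$)
$k G{\left(7,Q{\left(3 \right)} \right)} = 171 \cdot 4 = 684$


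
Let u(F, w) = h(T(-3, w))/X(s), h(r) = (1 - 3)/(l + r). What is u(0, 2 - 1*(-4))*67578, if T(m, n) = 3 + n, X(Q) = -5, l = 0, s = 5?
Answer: 45052/15 ≈ 3003.5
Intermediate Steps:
h(r) = -2/r (h(r) = (1 - 3)/(0 + r) = -2/r)
u(F, w) = 2/(5*(3 + w)) (u(F, w) = -2/(3 + w)/(-5) = -2/(3 + w)*(-⅕) = 2/(5*(3 + w)))
u(0, 2 - 1*(-4))*67578 = (2/(5*(3 + (2 - 1*(-4)))))*67578 = (2/(5*(3 + (2 + 4))))*67578 = (2/(5*(3 + 6)))*67578 = ((⅖)/9)*67578 = ((⅖)*(⅑))*67578 = (2/45)*67578 = 45052/15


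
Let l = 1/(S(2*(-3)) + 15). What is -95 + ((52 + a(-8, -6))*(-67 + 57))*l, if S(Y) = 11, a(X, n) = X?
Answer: -1455/13 ≈ -111.92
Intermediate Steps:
l = 1/26 (l = 1/(11 + 15) = 1/26 ≈ 0.038462)
-95 + ((52 + a(-8, -6))*(-67 + 57))*l = -95 + ((52 - 8)*(-67 + 57))*(1/26) = -95 + (44*(-10))*(1/26) = -95 - 440*1/26 = -95 - 220/13 = -1455/13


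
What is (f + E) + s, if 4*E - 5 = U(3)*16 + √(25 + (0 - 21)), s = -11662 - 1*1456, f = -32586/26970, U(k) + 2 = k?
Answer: -235779979/17980 ≈ -13113.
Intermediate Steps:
U(k) = -2 + k
f = -5431/4495 (f = -32586*1/26970 = -5431/4495 ≈ -1.2082)
s = -13118 (s = -11662 - 1456 = -13118)
E = 23/4 (E = 5/4 + ((-2 + 3)*16 + √(25 + (0 - 21)))/4 = 5/4 + (1*16 + √(25 - 21))/4 = 5/4 + (16 + √4)/4 = 5/4 + (16 + 2)/4 = 5/4 + (¼)*18 = 5/4 + 9/2 = 23/4 ≈ 5.7500)
(f + E) + s = (-5431/4495 + 23/4) - 13118 = 81661/17980 - 13118 = -235779979/17980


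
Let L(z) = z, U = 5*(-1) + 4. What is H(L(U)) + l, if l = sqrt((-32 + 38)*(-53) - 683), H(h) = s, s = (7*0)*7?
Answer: I*sqrt(1001) ≈ 31.639*I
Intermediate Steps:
U = -1 (U = -5 + 4 = -1)
s = 0 (s = 0*7 = 0)
H(h) = 0
l = I*sqrt(1001) (l = sqrt(6*(-53) - 683) = sqrt(-318 - 683) = sqrt(-1001) = I*sqrt(1001) ≈ 31.639*I)
H(L(U)) + l = 0 + I*sqrt(1001) = I*sqrt(1001)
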